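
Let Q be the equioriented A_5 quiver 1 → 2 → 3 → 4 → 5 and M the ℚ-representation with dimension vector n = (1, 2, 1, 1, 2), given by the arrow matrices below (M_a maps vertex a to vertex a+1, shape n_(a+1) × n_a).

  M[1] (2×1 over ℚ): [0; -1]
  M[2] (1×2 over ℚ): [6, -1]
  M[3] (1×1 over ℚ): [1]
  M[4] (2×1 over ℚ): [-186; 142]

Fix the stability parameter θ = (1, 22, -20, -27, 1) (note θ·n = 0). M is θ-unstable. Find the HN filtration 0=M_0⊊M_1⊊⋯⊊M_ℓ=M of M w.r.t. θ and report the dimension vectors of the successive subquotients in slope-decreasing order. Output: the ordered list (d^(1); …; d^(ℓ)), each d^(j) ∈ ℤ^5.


Barcode: M ≅ I[1,5], I[2,2], I[5,5]. HN layers by μ_θ (3 steps, strictly decreasing):
  μ^(1)=22; μ^(2)=1; μ^(3)=-6

((0, 1, 0, 0, 0); (0, 0, 0, 0, 2); (1, 1, 1, 1, 0))


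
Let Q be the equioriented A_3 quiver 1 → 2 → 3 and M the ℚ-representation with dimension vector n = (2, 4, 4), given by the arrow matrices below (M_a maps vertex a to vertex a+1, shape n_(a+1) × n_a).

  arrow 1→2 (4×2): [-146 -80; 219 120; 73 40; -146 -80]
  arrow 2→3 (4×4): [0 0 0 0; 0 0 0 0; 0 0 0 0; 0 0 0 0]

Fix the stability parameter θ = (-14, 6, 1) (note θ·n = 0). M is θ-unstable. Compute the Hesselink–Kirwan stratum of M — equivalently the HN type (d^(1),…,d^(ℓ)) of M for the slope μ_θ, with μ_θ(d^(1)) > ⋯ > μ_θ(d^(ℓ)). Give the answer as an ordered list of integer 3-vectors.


Interval decomposition of M: I[1,1], I[1,2], I[2,2]^3, I[3,3]^4.
HN type (ℓ=3): μ^(1)=6; μ^(2)=1; μ^(3)=-14

((0, 4, 0); (0, 0, 4); (2, 0, 0))


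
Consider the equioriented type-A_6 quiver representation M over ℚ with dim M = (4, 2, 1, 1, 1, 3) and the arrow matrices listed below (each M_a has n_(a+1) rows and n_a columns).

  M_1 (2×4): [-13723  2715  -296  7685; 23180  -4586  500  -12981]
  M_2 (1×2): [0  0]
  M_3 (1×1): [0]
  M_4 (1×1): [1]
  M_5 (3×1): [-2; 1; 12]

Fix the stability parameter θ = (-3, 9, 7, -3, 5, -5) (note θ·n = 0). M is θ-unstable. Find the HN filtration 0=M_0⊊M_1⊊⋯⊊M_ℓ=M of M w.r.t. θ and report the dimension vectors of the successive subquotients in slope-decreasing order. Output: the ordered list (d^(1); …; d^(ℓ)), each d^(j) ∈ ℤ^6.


Via rank(M_{q-1}∘⋯∘M_p): M ≅ I[1,1]^2, I[1,2]^2, I[3,3], I[4,6], I[6,6]^2.
μ_θ-semistable layers: μ^(1)=9; μ^(2)=7; μ^(3)=0; μ^(4)=-3; μ^(5)=-5

((0, 2, 0, 0, 0, 0); (0, 0, 1, 0, 0, 0); (0, 0, 0, 0, 1, 1); (4, 0, 0, 1, 0, 0); (0, 0, 0, 0, 0, 2))


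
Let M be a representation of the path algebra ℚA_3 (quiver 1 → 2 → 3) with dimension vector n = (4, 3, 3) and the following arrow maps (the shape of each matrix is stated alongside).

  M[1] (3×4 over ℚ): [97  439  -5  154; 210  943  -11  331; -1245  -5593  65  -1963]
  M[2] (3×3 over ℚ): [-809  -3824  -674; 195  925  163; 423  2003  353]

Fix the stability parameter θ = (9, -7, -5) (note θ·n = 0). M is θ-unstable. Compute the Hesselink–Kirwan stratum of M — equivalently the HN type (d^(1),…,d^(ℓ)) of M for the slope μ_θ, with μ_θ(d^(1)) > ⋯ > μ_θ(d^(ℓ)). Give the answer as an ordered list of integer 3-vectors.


Interval decomposition of M: I[1,1], I[1,2], I[1,3]^2, I[3,3].
HN type (ℓ=4): μ^(1)=9; μ^(2)=1; μ^(3)=-1; μ^(4)=-5

((1, 0, 0); (1, 1, 0); (2, 2, 2); (0, 0, 1))


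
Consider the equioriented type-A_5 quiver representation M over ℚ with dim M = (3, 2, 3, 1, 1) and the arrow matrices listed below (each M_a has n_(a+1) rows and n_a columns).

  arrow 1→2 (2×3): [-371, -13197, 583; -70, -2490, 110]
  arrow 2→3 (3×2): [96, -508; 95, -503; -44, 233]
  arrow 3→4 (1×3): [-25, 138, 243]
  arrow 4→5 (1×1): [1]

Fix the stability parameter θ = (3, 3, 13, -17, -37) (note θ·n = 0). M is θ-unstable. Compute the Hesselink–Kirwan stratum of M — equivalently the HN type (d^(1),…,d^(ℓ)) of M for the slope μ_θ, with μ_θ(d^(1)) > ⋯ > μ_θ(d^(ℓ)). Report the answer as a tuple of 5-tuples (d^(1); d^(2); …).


Via rank(M_{q-1}∘⋯∘M_p): M ≅ I[1,1]^2, I[1,5], I[2,3], I[3,3].
μ_θ-semistable layers: μ^(1)=13; μ^(2)=3; μ^(3)=-7

((0, 0, 2, 0, 0); (2, 1, 0, 0, 0); (1, 1, 1, 1, 1))


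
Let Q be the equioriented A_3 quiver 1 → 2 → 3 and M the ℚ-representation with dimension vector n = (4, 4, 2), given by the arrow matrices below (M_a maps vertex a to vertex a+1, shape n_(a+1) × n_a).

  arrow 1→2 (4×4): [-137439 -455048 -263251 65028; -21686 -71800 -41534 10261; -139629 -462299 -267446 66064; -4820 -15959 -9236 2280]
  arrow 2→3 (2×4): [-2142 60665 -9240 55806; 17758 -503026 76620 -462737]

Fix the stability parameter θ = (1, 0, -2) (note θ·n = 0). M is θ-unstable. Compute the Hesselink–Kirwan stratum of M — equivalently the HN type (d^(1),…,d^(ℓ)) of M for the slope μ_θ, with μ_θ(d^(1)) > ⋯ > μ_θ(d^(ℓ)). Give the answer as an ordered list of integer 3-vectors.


Barcode: M ≅ I[1,2]^2, I[1,3]^2. HN layers by μ_θ (2 steps, strictly decreasing):
  μ^(1)=1/2; μ^(2)=-1/3

((2, 2, 0); (2, 2, 2))


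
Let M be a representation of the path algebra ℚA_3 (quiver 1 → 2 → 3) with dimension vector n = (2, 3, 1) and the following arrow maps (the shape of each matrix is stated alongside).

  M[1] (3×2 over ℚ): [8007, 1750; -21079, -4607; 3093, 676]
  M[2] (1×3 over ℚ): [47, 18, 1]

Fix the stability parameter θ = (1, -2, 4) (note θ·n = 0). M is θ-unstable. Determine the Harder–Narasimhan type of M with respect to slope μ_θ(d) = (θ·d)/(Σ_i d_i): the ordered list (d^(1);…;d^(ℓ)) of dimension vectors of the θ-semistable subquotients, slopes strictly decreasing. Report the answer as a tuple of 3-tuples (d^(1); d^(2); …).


Interval decomposition of M: I[1,2]^2, I[2,3].
HN type (ℓ=3): μ^(1)=4; μ^(2)=-1/2; μ^(3)=-2

((0, 0, 1); (2, 2, 0); (0, 1, 0))


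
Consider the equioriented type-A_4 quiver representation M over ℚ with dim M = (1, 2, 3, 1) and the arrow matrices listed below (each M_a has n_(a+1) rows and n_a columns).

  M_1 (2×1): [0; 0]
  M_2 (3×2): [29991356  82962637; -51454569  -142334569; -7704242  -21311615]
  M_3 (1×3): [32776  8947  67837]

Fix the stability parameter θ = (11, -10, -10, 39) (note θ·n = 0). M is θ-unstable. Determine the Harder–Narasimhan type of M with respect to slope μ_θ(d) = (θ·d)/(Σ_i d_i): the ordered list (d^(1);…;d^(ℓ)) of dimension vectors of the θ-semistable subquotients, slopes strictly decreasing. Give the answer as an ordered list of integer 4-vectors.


Via rank(M_{q-1}∘⋯∘M_p): M ≅ I[1,1], I[2,3], I[2,4], I[3,3].
μ_θ-semistable layers: μ^(1)=39; μ^(2)=11; μ^(3)=-10

((0, 0, 0, 1); (1, 0, 0, 0); (0, 2, 3, 0))


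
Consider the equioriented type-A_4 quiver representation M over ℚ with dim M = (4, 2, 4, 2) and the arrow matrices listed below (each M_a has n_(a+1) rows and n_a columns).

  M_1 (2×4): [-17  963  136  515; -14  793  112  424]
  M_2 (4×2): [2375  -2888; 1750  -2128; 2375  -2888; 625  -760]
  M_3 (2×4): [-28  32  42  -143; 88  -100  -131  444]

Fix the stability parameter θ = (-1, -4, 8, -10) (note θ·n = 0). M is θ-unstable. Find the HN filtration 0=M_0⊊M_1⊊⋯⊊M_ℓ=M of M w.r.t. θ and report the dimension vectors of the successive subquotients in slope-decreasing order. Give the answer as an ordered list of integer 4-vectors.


Via rank(M_{q-1}∘⋯∘M_p): M ≅ I[1,1]^2, I[1,2], I[1,4], I[3,3]^2, I[3,4].
μ_θ-semistable layers: μ^(1)=8; μ^(2)=-1; μ^(3)=-5/2

((0, 0, 2, 0); (2, 0, 2, 2); (2, 2, 0, 0))


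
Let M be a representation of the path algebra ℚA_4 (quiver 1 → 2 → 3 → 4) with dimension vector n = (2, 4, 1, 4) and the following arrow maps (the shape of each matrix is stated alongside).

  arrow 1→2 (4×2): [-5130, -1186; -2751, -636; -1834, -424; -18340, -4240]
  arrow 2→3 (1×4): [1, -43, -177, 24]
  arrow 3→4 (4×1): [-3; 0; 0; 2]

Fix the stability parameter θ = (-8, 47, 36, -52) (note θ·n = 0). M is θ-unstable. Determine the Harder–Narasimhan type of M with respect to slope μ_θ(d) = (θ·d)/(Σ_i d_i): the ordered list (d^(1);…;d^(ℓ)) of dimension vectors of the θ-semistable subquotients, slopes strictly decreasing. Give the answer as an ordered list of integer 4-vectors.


Via rank(M_{q-1}∘⋯∘M_p): M ≅ I[1,2], I[1,4], I[2,2]^2, I[4,4]^3.
μ_θ-semistable layers: μ^(1)=47; μ^(2)=31/3; μ^(3)=-8; μ^(4)=-52

((0, 3, 0, 0); (0, 1, 1, 1); (2, 0, 0, 0); (0, 0, 0, 3))


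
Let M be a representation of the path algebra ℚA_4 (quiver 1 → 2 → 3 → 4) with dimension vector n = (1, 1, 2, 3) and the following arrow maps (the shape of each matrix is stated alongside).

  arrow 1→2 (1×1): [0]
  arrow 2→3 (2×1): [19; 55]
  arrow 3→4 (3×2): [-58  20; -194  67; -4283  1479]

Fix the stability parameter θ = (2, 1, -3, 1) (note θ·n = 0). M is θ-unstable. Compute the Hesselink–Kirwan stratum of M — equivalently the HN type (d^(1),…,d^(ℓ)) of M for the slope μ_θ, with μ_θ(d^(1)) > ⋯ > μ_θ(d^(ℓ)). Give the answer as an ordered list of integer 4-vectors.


Interval decomposition of M: I[1,1], I[2,4], I[3,4], I[4,4].
HN type (ℓ=4): μ^(1)=2; μ^(2)=1; μ^(3)=-1; μ^(4)=-3

((1, 0, 0, 0); (0, 0, 0, 3); (0, 1, 1, 0); (0, 0, 1, 0))


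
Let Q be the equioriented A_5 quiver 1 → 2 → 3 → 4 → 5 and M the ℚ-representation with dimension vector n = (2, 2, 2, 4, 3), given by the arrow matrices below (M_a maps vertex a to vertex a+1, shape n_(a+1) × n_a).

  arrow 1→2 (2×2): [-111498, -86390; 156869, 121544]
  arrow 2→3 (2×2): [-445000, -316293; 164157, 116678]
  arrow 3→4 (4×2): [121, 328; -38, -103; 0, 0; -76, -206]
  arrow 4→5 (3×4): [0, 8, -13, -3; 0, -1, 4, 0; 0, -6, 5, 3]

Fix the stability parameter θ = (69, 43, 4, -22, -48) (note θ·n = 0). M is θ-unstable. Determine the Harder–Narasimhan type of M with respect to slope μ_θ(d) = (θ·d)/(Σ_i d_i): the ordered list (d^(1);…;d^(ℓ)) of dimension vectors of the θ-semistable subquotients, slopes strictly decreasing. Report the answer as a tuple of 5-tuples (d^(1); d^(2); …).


Barcode: M ≅ I[1,4], I[1,5], I[4,4], I[4,5], I[5,5]. HN layers by μ_θ (5 steps, strictly decreasing):
  μ^(1)=47/2; μ^(2)=46/5; μ^(3)=-22; μ^(4)=-35; μ^(5)=-48

((1, 1, 1, 1, 0); (1, 1, 1, 1, 1); (0, 0, 0, 1, 0); (0, 0, 0, 1, 1); (0, 0, 0, 0, 1))


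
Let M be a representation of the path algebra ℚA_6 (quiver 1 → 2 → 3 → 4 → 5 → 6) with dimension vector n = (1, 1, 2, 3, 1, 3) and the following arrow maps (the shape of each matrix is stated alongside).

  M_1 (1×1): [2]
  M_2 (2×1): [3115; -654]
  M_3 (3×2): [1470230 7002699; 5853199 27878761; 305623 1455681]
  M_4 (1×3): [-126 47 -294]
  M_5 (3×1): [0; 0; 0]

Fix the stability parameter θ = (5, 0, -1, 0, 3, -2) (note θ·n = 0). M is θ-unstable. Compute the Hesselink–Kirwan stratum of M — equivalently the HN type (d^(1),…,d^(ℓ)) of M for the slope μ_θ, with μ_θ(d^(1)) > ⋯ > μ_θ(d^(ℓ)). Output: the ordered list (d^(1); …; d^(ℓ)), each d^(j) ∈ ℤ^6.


Via rank(M_{q-1}∘⋯∘M_p): M ≅ I[1,5], I[3,4], I[4,4], I[6,6]^3.
μ_θ-semistable layers: μ^(1)=3; μ^(2)=1; μ^(3)=0; μ^(4)=-1; μ^(5)=-2

((0, 0, 0, 0, 1, 0); (1, 1, 1, 1, 0, 0); (0, 0, 0, 2, 0, 0); (0, 0, 1, 0, 0, 0); (0, 0, 0, 0, 0, 3))


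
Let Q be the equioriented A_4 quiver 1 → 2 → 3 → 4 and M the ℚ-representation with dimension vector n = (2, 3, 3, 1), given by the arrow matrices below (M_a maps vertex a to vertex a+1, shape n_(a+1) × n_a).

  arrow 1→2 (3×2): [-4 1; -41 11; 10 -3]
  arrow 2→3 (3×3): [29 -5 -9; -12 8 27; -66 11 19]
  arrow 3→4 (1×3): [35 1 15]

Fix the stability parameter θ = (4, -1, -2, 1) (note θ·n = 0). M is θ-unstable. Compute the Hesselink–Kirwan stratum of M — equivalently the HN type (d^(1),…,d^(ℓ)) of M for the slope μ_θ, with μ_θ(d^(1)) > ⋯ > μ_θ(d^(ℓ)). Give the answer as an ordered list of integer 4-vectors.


Via rank(M_{q-1}∘⋯∘M_p): M ≅ I[1,3]^2, I[2,4].
μ_θ-semistable layers: μ^(1)=1; μ^(2)=1/3; μ^(3)=-3/2

((0, 0, 0, 1); (2, 2, 2, 0); (0, 1, 1, 0))


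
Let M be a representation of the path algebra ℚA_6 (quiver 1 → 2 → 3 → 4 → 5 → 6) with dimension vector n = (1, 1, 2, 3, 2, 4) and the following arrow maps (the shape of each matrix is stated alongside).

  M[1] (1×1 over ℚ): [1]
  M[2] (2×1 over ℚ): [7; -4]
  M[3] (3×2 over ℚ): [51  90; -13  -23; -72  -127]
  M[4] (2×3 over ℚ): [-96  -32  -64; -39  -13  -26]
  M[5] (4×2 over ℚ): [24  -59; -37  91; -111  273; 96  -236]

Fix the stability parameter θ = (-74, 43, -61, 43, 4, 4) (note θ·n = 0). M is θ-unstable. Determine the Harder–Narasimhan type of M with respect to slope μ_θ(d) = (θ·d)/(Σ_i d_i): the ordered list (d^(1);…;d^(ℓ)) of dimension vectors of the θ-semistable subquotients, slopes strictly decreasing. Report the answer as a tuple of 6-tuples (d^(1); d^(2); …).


Barcode: M ≅ I[1,4], I[3,6], I[4,4], I[5,6], I[6,6]^2. HN layers by μ_θ (6 steps, strictly decreasing):
  μ^(1)=43; μ^(2)=17; μ^(3)=4; μ^(4)=-9; μ^(5)=-61; μ^(6)=-74

((0, 0, 0, 2, 0, 0); (0, 0, 0, 1, 1, 1); (0, 0, 0, 0, 1, 3); (0, 1, 1, 0, 0, 0); (0, 0, 1, 0, 0, 0); (1, 0, 0, 0, 0, 0))


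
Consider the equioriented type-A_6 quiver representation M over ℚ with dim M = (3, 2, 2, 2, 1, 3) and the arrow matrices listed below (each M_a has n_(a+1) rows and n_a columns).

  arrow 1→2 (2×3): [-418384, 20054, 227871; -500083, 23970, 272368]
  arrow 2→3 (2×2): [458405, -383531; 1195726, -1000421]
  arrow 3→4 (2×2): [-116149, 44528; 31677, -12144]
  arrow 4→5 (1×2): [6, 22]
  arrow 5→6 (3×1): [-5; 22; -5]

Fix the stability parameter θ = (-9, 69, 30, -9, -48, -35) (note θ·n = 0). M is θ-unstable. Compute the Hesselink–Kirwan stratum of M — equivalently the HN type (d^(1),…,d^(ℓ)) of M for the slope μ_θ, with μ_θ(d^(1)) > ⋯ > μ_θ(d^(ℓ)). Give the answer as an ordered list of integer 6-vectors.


Barcode: M ≅ I[1,1], I[1,3], I[1,4], I[4,6], I[6,6]^2. HN layers by μ_θ (5 steps, strictly decreasing):
  μ^(1)=99/2; μ^(2)=30; μ^(3)=-9; μ^(4)=-92/3; μ^(5)=-35

((0, 1, 1, 0, 0, 0); (0, 1, 1, 1, 0, 0); (3, 0, 0, 0, 0, 0); (0, 0, 0, 1, 1, 1); (0, 0, 0, 0, 0, 2))


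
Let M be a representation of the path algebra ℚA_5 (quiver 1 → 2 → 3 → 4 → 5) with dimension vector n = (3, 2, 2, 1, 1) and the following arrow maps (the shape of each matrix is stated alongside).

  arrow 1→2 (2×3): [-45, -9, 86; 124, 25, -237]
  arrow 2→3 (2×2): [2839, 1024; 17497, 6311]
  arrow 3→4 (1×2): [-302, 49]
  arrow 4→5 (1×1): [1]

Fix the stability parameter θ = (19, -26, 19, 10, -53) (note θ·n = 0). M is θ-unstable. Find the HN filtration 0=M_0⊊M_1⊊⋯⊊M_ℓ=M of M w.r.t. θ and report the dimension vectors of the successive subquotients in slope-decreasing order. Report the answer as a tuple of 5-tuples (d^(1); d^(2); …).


Via rank(M_{q-1}∘⋯∘M_p): M ≅ I[1,1], I[1,3], I[1,5].
μ_θ-semistable layers: μ^(1)=19; μ^(2)=-7/2; μ^(3)=-31/5

((1, 0, 1, 0, 0); (1, 1, 0, 0, 0); (1, 1, 1, 1, 1))


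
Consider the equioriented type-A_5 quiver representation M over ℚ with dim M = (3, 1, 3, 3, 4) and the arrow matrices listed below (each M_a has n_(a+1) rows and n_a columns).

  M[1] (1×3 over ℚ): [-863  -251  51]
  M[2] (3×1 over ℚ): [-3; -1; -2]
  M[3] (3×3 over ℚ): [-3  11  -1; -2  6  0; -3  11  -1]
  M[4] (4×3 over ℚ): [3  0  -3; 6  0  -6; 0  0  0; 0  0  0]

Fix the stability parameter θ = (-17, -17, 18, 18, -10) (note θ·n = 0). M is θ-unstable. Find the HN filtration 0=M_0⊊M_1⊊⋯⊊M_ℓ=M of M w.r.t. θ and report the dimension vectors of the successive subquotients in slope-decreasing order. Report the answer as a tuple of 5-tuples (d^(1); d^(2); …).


Barcode: M ≅ I[1,1]^2, I[1,3], I[3,4]^2, I[4,5], I[5,5]^3. HN layers by μ_θ (4 steps, strictly decreasing):
  μ^(1)=18; μ^(2)=4; μ^(3)=-10; μ^(4)=-17

((0, 0, 3, 2, 0); (0, 0, 0, 1, 1); (0, 0, 0, 0, 3); (3, 1, 0, 0, 0))


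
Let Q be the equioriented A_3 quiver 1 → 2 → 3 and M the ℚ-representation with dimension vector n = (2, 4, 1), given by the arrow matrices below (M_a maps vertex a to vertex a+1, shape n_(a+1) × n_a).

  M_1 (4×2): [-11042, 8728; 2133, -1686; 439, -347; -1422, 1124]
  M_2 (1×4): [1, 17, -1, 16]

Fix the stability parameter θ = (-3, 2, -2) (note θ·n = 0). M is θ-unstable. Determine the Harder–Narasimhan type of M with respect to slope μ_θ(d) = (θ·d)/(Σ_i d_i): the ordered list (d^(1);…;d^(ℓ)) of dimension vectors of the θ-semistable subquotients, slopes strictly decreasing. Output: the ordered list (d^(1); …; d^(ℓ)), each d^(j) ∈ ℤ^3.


Via rank(M_{q-1}∘⋯∘M_p): M ≅ I[1,2], I[1,3], I[2,2]^2.
μ_θ-semistable layers: μ^(1)=2; μ^(2)=0; μ^(3)=-3

((0, 3, 0); (0, 1, 1); (2, 0, 0))


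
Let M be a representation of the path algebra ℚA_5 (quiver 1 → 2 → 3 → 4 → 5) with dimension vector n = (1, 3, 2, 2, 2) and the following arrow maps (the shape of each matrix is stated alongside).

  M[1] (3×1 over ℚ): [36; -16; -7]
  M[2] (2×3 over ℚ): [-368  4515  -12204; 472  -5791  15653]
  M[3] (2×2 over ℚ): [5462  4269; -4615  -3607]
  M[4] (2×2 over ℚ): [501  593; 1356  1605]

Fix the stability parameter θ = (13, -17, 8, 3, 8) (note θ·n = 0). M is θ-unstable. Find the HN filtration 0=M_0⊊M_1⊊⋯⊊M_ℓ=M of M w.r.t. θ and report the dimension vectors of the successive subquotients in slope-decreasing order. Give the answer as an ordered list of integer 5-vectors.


Barcode: M ≅ I[1,5], I[2,2], I[2,5]. HN layers by μ_θ (4 steps, strictly decreasing):
  μ^(1)=8; μ^(2)=11/2; μ^(3)=-2; μ^(4)=-17

((0, 0, 0, 0, 2); (0, 0, 2, 2, 0); (1, 1, 0, 0, 0); (0, 2, 0, 0, 0))


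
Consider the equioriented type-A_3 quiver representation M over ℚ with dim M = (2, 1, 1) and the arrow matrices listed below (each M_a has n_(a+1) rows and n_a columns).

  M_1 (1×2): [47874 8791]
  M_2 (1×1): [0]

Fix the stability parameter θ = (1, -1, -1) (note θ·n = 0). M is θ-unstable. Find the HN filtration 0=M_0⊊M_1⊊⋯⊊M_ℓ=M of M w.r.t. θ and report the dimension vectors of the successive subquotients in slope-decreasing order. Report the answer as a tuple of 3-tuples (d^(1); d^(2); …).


Via rank(M_{q-1}∘⋯∘M_p): M ≅ I[1,1], I[1,2], I[3,3].
μ_θ-semistable layers: μ^(1)=1; μ^(2)=0; μ^(3)=-1

((1, 0, 0); (1, 1, 0); (0, 0, 1))


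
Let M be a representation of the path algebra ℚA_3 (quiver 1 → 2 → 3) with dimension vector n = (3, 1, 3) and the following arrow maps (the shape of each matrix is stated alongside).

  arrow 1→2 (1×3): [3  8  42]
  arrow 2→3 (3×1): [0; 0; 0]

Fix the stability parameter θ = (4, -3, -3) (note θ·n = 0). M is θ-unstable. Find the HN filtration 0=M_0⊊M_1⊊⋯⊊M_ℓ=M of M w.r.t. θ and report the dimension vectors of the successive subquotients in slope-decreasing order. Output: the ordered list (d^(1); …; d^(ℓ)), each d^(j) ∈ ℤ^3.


Via rank(M_{q-1}∘⋯∘M_p): M ≅ I[1,1]^2, I[1,2], I[3,3]^3.
μ_θ-semistable layers: μ^(1)=4; μ^(2)=1/2; μ^(3)=-3

((2, 0, 0); (1, 1, 0); (0, 0, 3))


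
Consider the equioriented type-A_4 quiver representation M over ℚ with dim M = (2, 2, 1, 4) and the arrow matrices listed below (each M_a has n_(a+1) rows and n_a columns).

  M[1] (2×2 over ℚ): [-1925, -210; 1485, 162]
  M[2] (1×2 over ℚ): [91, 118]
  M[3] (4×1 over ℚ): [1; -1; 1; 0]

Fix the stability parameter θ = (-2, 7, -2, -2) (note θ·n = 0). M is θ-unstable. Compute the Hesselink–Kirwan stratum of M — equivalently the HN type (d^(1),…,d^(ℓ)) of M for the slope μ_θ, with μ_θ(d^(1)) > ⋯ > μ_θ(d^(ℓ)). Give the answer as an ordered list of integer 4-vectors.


Via rank(M_{q-1}∘⋯∘M_p): M ≅ I[1,1], I[1,4], I[2,2], I[4,4]^3.
μ_θ-semistable layers: μ^(1)=7; μ^(2)=1; μ^(3)=-2

((0, 1, 0, 0); (0, 1, 1, 1); (2, 0, 0, 3))


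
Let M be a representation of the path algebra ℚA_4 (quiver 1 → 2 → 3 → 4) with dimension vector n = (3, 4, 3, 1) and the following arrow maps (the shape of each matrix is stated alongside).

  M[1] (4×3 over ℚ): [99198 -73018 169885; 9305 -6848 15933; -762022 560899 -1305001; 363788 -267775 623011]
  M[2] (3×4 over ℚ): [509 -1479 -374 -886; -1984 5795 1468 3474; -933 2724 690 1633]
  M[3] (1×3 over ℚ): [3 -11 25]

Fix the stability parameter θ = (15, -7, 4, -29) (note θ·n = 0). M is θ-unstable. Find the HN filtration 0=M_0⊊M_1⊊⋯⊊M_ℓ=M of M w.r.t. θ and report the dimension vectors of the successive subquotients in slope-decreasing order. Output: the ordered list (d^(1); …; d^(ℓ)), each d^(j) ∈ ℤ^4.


Via rank(M_{q-1}∘⋯∘M_p): M ≅ I[1,3]^2, I[1,4], I[2,2].
μ_θ-semistable layers: μ^(1)=4; μ^(2)=-17/4; μ^(3)=-7

((2, 2, 2, 0); (1, 1, 1, 1); (0, 1, 0, 0))


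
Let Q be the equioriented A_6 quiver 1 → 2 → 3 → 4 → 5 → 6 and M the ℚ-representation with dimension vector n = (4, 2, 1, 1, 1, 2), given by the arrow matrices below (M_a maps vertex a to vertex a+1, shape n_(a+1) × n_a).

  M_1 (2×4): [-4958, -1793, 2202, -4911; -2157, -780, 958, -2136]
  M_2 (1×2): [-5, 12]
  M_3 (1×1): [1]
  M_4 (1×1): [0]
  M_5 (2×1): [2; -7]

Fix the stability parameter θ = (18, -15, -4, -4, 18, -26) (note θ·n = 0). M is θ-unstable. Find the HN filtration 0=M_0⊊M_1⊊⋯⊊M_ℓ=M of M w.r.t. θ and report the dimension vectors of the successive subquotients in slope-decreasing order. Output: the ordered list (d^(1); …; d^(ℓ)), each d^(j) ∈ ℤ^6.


Barcode: M ≅ I[1,1]^2, I[1,2], I[1,4], I[5,6], I[6,6]. HN layers by μ_θ (5 steps, strictly decreasing):
  μ^(1)=18; μ^(2)=3/2; μ^(3)=-5/4; μ^(4)=-4; μ^(5)=-26

((2, 0, 0, 0, 0, 0); (1, 1, 0, 0, 0, 0); (1, 1, 1, 1, 0, 0); (0, 0, 0, 0, 1, 1); (0, 0, 0, 0, 0, 1))


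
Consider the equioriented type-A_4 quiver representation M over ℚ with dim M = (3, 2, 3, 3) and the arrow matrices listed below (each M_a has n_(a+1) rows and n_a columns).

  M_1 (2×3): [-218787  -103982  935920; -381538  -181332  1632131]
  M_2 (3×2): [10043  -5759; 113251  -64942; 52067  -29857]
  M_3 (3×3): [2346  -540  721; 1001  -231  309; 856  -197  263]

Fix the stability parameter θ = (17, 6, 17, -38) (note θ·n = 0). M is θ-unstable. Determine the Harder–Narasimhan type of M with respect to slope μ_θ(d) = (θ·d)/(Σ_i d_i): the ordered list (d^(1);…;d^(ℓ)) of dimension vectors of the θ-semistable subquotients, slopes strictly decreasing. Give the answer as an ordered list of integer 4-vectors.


Barcode: M ≅ I[1,1], I[1,4]^2, I[3,4]. HN layers by μ_θ (3 steps, strictly decreasing):
  μ^(1)=17; μ^(2)=1/2; μ^(3)=-21/2

((1, 0, 0, 0); (2, 2, 2, 2); (0, 0, 1, 1))


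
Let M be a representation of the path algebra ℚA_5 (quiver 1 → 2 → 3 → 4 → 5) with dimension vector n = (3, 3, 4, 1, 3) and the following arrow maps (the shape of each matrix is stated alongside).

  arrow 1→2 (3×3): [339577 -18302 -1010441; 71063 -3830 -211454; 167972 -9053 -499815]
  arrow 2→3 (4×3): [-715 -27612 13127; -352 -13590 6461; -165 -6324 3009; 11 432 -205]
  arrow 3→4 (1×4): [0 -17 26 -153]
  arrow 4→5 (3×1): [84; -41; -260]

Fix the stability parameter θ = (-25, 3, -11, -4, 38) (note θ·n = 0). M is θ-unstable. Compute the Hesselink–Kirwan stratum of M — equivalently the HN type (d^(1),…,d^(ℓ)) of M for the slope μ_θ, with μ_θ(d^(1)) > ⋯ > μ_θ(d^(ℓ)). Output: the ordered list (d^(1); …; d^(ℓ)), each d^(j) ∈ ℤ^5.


Via rank(M_{q-1}∘⋯∘M_p): M ≅ I[1,2], I[1,3], I[1,5], I[3,3]^2, I[5,5]^2.
μ_θ-semistable layers: μ^(1)=38; μ^(2)=3; μ^(3)=-4; μ^(4)=-11; μ^(5)=-25

((0, 0, 0, 0, 3); (0, 1, 0, 0, 0); (0, 2, 2, 1, 0); (0, 0, 2, 0, 0); (3, 0, 0, 0, 0))


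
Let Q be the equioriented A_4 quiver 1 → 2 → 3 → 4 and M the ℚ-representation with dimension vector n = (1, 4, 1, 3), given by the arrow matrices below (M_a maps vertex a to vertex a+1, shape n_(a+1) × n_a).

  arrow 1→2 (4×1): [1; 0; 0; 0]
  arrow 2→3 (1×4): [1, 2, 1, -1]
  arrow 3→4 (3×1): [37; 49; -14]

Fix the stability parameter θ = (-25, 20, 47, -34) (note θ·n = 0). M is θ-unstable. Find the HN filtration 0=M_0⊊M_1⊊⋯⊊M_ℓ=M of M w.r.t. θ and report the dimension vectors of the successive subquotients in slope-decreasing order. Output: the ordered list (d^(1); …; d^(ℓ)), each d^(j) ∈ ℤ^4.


Barcode: M ≅ I[1,4], I[2,2]^3, I[4,4]^2. HN layers by μ_θ (4 steps, strictly decreasing):
  μ^(1)=20; μ^(2)=11; μ^(3)=-25; μ^(4)=-34

((0, 3, 0, 0); (0, 1, 1, 1); (1, 0, 0, 0); (0, 0, 0, 2))


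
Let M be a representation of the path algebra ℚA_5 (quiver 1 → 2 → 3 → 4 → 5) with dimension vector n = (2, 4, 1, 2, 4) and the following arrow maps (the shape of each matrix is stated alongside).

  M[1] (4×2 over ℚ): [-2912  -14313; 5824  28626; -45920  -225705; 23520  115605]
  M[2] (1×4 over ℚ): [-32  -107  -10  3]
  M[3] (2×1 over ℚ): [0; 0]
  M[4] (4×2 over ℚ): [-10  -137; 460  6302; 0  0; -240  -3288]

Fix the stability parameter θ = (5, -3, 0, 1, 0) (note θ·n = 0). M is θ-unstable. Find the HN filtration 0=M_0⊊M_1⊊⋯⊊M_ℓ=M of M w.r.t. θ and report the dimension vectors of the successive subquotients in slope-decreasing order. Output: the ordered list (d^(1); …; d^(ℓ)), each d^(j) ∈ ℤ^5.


Interval decomposition of M: I[1,1], I[1,3], I[2,2]^3, I[4,4], I[4,5], I[5,5]^3.
HN type (ℓ=6): μ^(1)=5; μ^(2)=1; μ^(3)=2/3; μ^(4)=1/2; μ^(5)=0; μ^(6)=-3

((1, 0, 0, 0, 0); (0, 0, 0, 1, 0); (1, 1, 1, 0, 0); (0, 0, 0, 1, 1); (0, 0, 0, 0, 3); (0, 3, 0, 0, 0))


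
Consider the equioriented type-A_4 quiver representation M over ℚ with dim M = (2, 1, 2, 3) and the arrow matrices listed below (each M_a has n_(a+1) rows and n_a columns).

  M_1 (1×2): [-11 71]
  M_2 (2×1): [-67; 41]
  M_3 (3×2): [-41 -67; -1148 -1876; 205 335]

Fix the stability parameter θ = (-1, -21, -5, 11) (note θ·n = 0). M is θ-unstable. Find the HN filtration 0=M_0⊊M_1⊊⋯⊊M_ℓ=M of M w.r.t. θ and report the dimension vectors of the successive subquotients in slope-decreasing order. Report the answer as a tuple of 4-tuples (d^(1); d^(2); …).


Barcode: M ≅ I[1,1], I[1,3], I[3,4], I[4,4]^2. HN layers by μ_θ (4 steps, strictly decreasing):
  μ^(1)=11; μ^(2)=-1; μ^(3)=-5; μ^(4)=-11

((0, 0, 0, 3); (1, 0, 0, 0); (0, 0, 2, 0); (1, 1, 0, 0))


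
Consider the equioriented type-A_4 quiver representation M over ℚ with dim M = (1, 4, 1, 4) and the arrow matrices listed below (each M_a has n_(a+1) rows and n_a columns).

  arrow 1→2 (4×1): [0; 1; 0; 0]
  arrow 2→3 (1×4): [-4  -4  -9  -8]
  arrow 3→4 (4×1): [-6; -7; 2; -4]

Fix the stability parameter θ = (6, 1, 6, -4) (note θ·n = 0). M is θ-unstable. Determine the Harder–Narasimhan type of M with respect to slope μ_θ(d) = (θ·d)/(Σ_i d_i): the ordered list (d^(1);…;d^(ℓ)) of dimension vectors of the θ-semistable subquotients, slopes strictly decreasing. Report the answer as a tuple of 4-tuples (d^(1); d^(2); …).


Interval decomposition of M: I[1,4], I[2,2]^3, I[4,4]^3.
HN type (ℓ=3): μ^(1)=9/4; μ^(2)=1; μ^(3)=-4

((1, 1, 1, 1); (0, 3, 0, 0); (0, 0, 0, 3))


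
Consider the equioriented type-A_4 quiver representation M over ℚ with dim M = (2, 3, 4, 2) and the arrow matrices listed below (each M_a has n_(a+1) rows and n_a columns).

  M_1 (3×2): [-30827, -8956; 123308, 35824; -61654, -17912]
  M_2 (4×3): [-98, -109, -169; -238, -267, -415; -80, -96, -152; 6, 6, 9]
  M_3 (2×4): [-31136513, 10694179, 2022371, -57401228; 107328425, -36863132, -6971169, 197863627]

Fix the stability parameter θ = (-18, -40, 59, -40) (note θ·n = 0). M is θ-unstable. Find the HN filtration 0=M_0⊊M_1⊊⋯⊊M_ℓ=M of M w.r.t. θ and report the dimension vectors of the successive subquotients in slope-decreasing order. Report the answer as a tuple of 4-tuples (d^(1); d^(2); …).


Via rank(M_{q-1}∘⋯∘M_p): M ≅ I[1,1], I[1,2], I[2,3], I[2,4], I[3,3], I[3,4].
μ_θ-semistable layers: μ^(1)=59; μ^(2)=19/2; μ^(3)=-18; μ^(4)=-29; μ^(5)=-40

((0, 0, 2, 0); (0, 0, 2, 2); (1, 0, 0, 0); (1, 1, 0, 0); (0, 2, 0, 0))


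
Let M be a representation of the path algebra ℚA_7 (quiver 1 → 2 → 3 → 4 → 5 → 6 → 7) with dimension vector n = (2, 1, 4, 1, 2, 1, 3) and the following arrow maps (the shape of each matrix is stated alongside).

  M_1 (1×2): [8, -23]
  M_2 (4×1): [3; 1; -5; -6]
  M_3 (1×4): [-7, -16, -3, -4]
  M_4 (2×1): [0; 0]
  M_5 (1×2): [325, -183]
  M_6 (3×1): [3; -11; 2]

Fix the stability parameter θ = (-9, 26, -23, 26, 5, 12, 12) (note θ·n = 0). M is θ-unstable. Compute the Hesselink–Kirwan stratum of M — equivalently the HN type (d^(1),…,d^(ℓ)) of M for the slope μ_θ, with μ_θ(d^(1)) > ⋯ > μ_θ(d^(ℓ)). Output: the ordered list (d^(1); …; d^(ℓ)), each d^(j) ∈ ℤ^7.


Interval decomposition of M: I[1,1], I[1,4], I[3,3]^3, I[5,5], I[5,7], I[7,7]^2.
HN type (ℓ=6): μ^(1)=26; μ^(2)=12; μ^(3)=5; μ^(4)=3/2; μ^(5)=-9; μ^(6)=-23

((0, 0, 0, 1, 0, 0, 0); (0, 0, 0, 0, 0, 1, 3); (0, 0, 0, 0, 2, 0, 0); (0, 1, 1, 0, 0, 0, 0); (2, 0, 0, 0, 0, 0, 0); (0, 0, 3, 0, 0, 0, 0))


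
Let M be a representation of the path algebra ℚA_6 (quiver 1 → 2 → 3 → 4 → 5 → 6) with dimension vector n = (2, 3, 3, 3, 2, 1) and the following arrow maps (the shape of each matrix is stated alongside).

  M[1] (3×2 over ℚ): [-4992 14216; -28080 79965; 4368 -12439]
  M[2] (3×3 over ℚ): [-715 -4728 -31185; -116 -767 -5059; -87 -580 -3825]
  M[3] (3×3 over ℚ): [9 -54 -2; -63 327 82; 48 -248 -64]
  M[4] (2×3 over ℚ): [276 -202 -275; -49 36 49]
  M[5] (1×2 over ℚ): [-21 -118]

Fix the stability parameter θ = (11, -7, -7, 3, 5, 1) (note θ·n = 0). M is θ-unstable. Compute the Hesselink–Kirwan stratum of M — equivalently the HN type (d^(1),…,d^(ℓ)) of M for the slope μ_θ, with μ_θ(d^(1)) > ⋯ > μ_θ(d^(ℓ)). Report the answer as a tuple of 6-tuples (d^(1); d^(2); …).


Interval decomposition of M: I[1,1], I[1,6], I[2,3], I[2,5], I[4,4].
HN type (ℓ=5): μ^(1)=11; μ^(2)=5; μ^(3)=3; μ^(4)=-1; μ^(5)=-7

((1, 0, 0, 0, 0, 0); (0, 0, 0, 0, 1, 0); (0, 0, 0, 3, 1, 1); (1, 1, 1, 0, 0, 0); (0, 2, 2, 0, 0, 0))


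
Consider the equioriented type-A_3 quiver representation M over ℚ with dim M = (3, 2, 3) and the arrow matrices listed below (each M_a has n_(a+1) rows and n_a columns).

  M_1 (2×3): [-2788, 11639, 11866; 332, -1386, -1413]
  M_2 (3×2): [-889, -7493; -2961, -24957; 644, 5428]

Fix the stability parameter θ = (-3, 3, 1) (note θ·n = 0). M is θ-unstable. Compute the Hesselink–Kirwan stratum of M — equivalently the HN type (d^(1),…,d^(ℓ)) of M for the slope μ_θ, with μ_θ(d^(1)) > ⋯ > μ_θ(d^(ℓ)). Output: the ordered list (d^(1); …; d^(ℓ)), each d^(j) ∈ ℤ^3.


Interval decomposition of M: I[1,1], I[1,2], I[1,3], I[3,3]^2.
HN type (ℓ=4): μ^(1)=3; μ^(2)=2; μ^(3)=1; μ^(4)=-3

((0, 1, 0); (0, 1, 1); (0, 0, 2); (3, 0, 0))


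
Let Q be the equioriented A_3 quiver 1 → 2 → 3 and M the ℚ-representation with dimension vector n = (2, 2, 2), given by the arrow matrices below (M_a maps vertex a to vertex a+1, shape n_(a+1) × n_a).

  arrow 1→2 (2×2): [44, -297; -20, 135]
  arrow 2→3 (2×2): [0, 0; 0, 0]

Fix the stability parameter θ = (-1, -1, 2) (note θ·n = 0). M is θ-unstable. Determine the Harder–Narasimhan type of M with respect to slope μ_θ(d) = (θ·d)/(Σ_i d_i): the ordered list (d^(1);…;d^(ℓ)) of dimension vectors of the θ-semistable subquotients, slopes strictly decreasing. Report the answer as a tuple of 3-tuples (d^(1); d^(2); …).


Interval decomposition of M: I[1,1], I[1,2], I[2,2], I[3,3]^2.
HN type (ℓ=2): μ^(1)=2; μ^(2)=-1

((0, 0, 2); (2, 2, 0))


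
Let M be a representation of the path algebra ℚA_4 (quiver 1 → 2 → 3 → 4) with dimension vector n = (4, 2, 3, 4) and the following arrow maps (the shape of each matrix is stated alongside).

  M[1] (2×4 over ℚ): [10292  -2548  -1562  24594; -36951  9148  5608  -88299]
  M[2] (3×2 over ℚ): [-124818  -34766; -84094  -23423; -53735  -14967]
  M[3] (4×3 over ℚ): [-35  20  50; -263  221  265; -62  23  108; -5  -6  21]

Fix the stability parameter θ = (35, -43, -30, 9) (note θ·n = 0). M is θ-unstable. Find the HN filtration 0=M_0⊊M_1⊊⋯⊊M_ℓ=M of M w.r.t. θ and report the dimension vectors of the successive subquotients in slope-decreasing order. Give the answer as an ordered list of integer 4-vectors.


Barcode: M ≅ I[1,1]^2, I[1,4]^2, I[3,4], I[4,4]. HN layers by μ_θ (4 steps, strictly decreasing):
  μ^(1)=35; μ^(2)=9; μ^(3)=-38/3; μ^(4)=-30

((2, 0, 0, 0); (0, 0, 0, 4); (2, 2, 2, 0); (0, 0, 1, 0))


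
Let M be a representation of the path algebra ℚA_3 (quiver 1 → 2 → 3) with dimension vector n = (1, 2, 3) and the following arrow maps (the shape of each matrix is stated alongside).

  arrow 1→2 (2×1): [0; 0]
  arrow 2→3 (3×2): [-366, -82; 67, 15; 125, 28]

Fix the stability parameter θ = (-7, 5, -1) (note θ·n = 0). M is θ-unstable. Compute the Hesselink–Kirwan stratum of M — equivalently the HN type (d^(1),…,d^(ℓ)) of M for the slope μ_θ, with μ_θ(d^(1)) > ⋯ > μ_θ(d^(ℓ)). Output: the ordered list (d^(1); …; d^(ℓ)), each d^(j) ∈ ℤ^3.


Via rank(M_{q-1}∘⋯∘M_p): M ≅ I[1,1], I[2,3]^2, I[3,3].
μ_θ-semistable layers: μ^(1)=2; μ^(2)=-1; μ^(3)=-7

((0, 2, 2); (0, 0, 1); (1, 0, 0))


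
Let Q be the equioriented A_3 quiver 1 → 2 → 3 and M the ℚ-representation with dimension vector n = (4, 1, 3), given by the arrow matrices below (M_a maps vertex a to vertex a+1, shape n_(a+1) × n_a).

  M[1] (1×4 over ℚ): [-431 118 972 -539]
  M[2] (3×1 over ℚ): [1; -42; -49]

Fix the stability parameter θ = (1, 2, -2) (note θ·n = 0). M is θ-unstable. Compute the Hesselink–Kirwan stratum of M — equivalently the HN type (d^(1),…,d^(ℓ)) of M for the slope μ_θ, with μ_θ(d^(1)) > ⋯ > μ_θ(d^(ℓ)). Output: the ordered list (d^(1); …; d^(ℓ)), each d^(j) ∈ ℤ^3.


Interval decomposition of M: I[1,1]^3, I[1,3], I[3,3]^2.
HN type (ℓ=3): μ^(1)=1; μ^(2)=1/3; μ^(3)=-2

((3, 0, 0); (1, 1, 1); (0, 0, 2))


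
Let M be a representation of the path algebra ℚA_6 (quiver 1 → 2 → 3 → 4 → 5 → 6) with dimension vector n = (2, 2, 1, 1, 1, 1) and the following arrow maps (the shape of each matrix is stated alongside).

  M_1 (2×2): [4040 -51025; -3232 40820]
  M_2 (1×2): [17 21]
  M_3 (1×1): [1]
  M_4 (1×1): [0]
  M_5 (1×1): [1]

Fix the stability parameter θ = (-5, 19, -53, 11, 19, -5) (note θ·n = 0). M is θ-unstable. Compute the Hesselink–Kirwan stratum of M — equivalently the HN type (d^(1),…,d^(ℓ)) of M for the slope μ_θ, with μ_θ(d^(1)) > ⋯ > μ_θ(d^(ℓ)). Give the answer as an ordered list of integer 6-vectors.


Via rank(M_{q-1}∘⋯∘M_p): M ≅ I[1,1], I[1,4], I[2,2], I[5,6].
μ_θ-semistable layers: μ^(1)=19; μ^(2)=11; μ^(3)=7; μ^(4)=-5; μ^(5)=-13

((0, 1, 0, 0, 0, 0); (0, 0, 0, 1, 0, 0); (0, 0, 0, 0, 1, 1); (1, 0, 0, 0, 0, 0); (1, 1, 1, 0, 0, 0))


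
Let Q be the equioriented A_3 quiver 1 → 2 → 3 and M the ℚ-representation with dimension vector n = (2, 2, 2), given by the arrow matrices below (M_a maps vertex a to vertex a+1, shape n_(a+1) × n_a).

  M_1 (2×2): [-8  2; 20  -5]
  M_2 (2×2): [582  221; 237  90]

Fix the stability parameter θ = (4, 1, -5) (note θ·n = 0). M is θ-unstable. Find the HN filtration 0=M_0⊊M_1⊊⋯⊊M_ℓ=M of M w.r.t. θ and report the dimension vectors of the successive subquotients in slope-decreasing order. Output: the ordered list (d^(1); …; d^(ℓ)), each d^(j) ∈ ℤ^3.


Barcode: M ≅ I[1,1], I[1,3], I[2,3]. HN layers by μ_θ (3 steps, strictly decreasing):
  μ^(1)=4; μ^(2)=0; μ^(3)=-2

((1, 0, 0); (1, 1, 1); (0, 1, 1))


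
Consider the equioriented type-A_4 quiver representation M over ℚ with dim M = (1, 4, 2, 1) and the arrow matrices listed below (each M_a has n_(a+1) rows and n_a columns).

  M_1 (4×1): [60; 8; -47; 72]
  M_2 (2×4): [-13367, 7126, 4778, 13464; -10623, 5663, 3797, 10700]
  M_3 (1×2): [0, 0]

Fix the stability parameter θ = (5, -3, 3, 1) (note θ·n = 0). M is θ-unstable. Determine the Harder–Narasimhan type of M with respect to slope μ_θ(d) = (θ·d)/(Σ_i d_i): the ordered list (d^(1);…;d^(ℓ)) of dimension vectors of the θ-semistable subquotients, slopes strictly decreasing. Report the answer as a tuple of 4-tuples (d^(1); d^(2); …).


Barcode: M ≅ I[1,3], I[2,2]^2, I[2,3], I[4,4]. HN layers by μ_θ (3 steps, strictly decreasing):
  μ^(1)=3; μ^(2)=1; μ^(3)=-3

((0, 0, 2, 0); (1, 1, 0, 1); (0, 3, 0, 0))


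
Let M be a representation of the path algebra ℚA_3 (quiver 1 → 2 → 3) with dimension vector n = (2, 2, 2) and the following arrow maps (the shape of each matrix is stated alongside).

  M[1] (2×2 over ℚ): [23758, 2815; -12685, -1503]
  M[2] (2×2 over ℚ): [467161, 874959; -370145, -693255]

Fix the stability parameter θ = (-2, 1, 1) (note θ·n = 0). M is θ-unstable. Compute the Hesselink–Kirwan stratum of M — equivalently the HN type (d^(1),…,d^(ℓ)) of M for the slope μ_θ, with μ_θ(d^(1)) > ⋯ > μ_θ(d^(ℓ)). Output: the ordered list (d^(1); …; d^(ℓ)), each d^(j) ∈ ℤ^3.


Interval decomposition of M: I[1,2], I[1,3], I[3,3].
HN type (ℓ=2): μ^(1)=1; μ^(2)=-2

((0, 2, 2); (2, 0, 0))


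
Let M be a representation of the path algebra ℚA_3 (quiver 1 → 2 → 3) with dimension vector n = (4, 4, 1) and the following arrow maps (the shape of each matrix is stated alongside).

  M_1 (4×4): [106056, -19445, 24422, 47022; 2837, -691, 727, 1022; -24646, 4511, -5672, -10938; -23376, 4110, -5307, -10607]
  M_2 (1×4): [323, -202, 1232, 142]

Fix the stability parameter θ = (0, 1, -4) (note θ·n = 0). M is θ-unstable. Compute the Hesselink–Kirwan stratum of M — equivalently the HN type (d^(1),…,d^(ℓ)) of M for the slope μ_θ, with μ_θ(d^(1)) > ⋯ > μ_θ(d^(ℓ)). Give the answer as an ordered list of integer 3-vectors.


Via rank(M_{q-1}∘⋯∘M_p): M ≅ I[1,1], I[1,2]^2, I[1,3], I[2,2].
μ_θ-semistable layers: μ^(1)=1; μ^(2)=0; μ^(3)=-1

((0, 3, 0); (3, 0, 0); (1, 1, 1))


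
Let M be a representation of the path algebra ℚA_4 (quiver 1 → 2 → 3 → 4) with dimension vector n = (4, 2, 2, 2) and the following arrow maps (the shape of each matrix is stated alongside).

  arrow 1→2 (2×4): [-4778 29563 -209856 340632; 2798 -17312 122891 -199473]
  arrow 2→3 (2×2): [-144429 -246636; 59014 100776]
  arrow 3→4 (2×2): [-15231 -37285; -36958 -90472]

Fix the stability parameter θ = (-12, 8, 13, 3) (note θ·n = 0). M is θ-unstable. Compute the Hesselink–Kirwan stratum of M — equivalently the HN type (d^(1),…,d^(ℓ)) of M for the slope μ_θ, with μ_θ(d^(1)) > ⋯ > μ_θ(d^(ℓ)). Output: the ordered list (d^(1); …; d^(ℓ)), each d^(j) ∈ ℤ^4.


Via rank(M_{q-1}∘⋯∘M_p): M ≅ I[1,1]^2, I[1,2], I[1,4], I[3,4].
μ_θ-semistable layers: μ^(1)=8; μ^(2)=-12

((0, 2, 2, 2); (4, 0, 0, 0))


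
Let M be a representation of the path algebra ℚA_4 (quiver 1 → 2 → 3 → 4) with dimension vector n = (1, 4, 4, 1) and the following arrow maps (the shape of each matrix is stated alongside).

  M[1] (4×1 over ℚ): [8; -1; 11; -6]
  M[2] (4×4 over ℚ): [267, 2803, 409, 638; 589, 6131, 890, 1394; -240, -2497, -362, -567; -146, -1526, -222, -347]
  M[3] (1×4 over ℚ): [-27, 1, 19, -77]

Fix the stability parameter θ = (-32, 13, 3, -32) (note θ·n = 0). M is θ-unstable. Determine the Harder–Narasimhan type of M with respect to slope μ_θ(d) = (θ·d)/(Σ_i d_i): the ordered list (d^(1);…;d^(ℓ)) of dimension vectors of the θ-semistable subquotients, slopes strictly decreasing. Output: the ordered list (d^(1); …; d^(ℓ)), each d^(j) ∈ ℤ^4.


Interval decomposition of M: I[1,4], I[2,3]^3.
HN type (ℓ=3): μ^(1)=8; μ^(2)=-16/3; μ^(3)=-32

((0, 3, 3, 0); (0, 1, 1, 1); (1, 0, 0, 0))


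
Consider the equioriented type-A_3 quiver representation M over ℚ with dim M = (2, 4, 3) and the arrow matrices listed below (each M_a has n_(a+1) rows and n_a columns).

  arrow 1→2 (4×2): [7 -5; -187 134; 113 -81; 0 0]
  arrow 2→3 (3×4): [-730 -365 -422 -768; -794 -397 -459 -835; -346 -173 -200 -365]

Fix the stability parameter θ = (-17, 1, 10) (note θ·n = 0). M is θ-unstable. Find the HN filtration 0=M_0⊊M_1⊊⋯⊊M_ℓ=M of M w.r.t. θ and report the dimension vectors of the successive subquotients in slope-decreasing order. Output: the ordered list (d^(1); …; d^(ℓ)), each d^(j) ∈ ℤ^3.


Via rank(M_{q-1}∘⋯∘M_p): M ≅ I[1,3]^2, I[2,2], I[2,3].
μ_θ-semistable layers: μ^(1)=10; μ^(2)=1; μ^(3)=-17

((0, 0, 3); (0, 4, 0); (2, 0, 0))
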